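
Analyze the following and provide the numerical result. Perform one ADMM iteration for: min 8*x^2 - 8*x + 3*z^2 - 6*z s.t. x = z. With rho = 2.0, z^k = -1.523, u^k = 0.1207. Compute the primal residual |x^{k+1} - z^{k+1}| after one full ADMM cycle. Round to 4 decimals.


ADMM iteration with rho = 2.0, z^k = -1.523, u^k = 0.1207
Step 1: x-update.
Minimize 8*x^2 - 8*x + (2.0/2)*(x + 1.523 + 0.1207)^2
FOC: (2*8 + 2.0)*x = 8 + 2.0*(-1.523 - 0.1207)
x^{k+1} = 0.2618
Step 2: z-update.
Minimize 3*z^2 - 6*z + (2.0/2)*(0.2618 - z + 0.1207)^2
FOC: (2*3 + 2.0)*z = 6 + 2.0*(0.2618 + 0.1207)
z^{k+1} = 0.8456
Step 3: u-update.
u^{k+1} = 0.1207 + 0.2618 - 0.8456 = -0.4631
Step 4: Primal residual = |0.2618 - 0.8456| = 0.5838


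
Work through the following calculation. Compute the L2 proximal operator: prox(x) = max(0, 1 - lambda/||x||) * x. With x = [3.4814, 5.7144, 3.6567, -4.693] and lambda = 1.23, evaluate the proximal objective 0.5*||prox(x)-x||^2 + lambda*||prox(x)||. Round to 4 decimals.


Step 1: Compute ||x||.
||x|| = 8.9538
Step 2: Compute scaling factor.
scale = max(0, 1 - 1.23/8.9538) = 0.8626
Step 3: prox(x) = [3.0032, 4.9294, 3.1544, -4.0483]
||prox(x)|| = 7.7238
Step 4: Proximal objective.
0.5*||prox-x||^2 = 0.7565
lambda*||prox|| = 9.5003
Total = 10.2567


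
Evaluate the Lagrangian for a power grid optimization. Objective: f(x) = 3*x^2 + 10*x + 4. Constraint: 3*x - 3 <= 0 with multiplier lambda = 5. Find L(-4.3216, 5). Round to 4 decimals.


Step 1: Evaluate f(x).
f(-4.3216) = 3*(-4.3216)^2 + 10*(-4.3216) + 4 = 16.8127
Step 2: Evaluate g(x).
g(-4.3216) = 3*-4.3216 - 3 = -15.9648
Step 3: Compute Lagrangian.
L = 16.8127 + 5*-15.9648 = -63.0113


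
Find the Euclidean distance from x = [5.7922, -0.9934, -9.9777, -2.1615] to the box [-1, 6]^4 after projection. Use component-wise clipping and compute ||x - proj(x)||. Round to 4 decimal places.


Project each component onto [-1, 6].
clip(5.7922) = 5.7922, clip(-0.9934) = -0.9934, clip(-9.9777) = -1.0, clip(-2.1615) = -1.0
Projection = [5.7922, -0.9934, -1.0, -1.0]
Squared diffs: [0.0, 0.0, 80.5991, 1.3491]
Distance = sqrt(81.9482) = 9.0525


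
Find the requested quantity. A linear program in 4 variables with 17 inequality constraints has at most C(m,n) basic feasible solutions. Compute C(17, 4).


Each vertex corresponds to some choice of n active constraints out of m, so the number of vertices is at most C(m, n) = m! / (n!(m-n)!).
m = 17, n = 4
Numerator: 17 * 16 * 15 * 14
Denominator: 4! = 24
C(17, 4) = 2380


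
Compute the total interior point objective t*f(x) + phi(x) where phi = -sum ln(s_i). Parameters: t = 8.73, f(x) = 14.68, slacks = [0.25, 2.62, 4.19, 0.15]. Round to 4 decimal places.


Step 1: Compute log-barrier.
ln values: [-1.3863, 0.9632, 1.4327, -1.8971]
phi = -(-1.3863 + 0.9632 + 1.4327 - 1.8971) = 0.8875
Step 2: Compute augmented objective.
t*f(x) = 8.73*14.68 = 128.1564
Total = 128.1564 + 0.8875 = 129.0439


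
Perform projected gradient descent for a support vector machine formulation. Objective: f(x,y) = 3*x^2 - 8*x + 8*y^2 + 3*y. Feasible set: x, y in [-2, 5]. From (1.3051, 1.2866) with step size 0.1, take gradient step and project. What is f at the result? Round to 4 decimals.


Step 1: Compute gradient at (1.3051, 1.2866).
grad_x = 2*3*1.3051 - 8 = -0.1694
grad_y = 2*8*1.2866 + 3 = 23.5856
Step 2: Gradient step.
x_raw = 1.3051 - 0.1*-0.1694 = 1.322
y_raw = 1.2866 - 0.1*23.5856 = -1.072
Step 3: Project onto [-2, 5].
x_proj = clip(1.322) = 1.322
y_proj = clip(-1.072) = -1.072
Step 4: Evaluate f.
f(1.322, -1.072) = 0.644


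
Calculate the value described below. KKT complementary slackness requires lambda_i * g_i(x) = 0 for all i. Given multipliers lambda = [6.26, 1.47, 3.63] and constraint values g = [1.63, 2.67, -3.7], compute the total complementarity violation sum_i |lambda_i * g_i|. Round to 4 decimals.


KKT complementary slackness check:
lambda_1 * g_1 = 6.26 * 1.63 = 10.2038
lambda_2 * g_2 = 1.47 * 2.67 = 3.9249
lambda_3 * g_3 = 3.63 * -3.7 = -13.431
Total violation = 10.2038 + 3.9249 + 13.431 = 27.5597


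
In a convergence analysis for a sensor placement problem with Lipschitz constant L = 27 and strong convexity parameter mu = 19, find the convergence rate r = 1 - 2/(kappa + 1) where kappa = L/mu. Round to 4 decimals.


Step 1: Compute the condition number.
kappa = L/mu = 27/19 = 1.4211
Step 2: Compute the convergence rate.
r = 1 - 2/(kappa + 1) = 1 - 2*mu/(L + mu) = (L - mu)/(L + mu) = 8/46 = 0.1739


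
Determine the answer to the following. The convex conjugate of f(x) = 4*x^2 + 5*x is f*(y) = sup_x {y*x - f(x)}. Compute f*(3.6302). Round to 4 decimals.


f*(y) = sup_x {y*x - a*x^2 - b*x} = sup_x {(y-b)*x - a*x^2}
FOC: (y - b) - 2a*x = 0 => x* = (y - b)/(2a)
x* = (3.6302 - 5)/(2*4) = -0.1712
f*(3.6302) = (y-b)^2/(4a) = (3.6302 - 5)^2/(4*4)
= 1.8764/16 = 0.1173


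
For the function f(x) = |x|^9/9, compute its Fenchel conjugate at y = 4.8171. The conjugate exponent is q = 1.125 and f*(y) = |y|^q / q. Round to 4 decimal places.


The conjugate exponent q satisfies 1/p + 1/q = 1.
p = 9, so q = 9/(9 - 1) = 1.125
|y|^q = 4.8171^1.125 = 5.8632
f*(4.8171) = 5.8632 / 1.125 = 5.2117


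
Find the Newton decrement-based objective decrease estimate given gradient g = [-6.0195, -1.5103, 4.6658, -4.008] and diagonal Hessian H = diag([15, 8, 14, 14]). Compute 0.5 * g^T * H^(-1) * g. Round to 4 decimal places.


Step 1: H is diagonal, so H^(-1) * g = [-0.4013, -0.1888, 0.3333, -0.2863].
Step 2: g^T H^(-1) g = sum_i g_i^2 / H_ii
  = (-6.0195)^2/15 + (-1.5103)^2/8 + (4.6658)^2/14 + (-4.008)^2/14
  = 2.4156 + 0.2851 + 1.555 + 1.1474 = 5.4032
Step 3: Objective decrease = 0.5 * g^T H^(-1) g = 2.7016


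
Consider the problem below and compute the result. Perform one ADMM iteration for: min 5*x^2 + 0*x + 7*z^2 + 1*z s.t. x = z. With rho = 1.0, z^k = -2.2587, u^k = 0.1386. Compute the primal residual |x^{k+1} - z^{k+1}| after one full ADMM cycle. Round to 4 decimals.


ADMM iteration with rho = 1.0, z^k = -2.2587, u^k = 0.1386
Step 1: x-update.
Minimize 5*x^2 + 0*x + (1.0/2)*(x + 2.2587 + 0.1386)^2
FOC: (2*5 + 1.0)*x = 0 + 1.0*(-2.2587 - 0.1386)
x^{k+1} = -0.2179
Step 2: z-update.
Minimize 7*z^2 + 1*z + (1.0/2)*(-0.2179 - z + 0.1386)^2
FOC: (2*7 + 1.0)*z = -1 + 1.0*(-0.2179 + 0.1386)
z^{k+1} = -0.072
Step 3: u-update.
u^{k+1} = 0.1386 - 0.2179 + 0.072 = -0.0074
Step 4: Primal residual = |-0.2179 + 0.072| = 0.146


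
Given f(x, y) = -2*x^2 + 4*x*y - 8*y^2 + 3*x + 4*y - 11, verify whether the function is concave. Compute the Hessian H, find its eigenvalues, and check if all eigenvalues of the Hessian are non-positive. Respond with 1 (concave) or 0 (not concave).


The Hessian of f(x,y) = -2*x^2 + 4*x*y - 8*y^2 + 3*x + 4*y - 11 is:
H = [[-4, 4], [4, -16]]
Trace = -4 - 16 = -20
Determinant = -4*-16 - (4)^2 = 48
Discriminant = (-20)^2 - 4*48 = 208.0
Eigenvalues: lambda_1 = -17.2111, lambda_2 = -2.7889
The function is concave.

1


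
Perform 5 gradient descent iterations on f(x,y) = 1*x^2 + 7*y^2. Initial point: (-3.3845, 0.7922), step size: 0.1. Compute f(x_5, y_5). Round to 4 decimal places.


Gradient descent on f(x,y) = 1*x^2 + 7*y^2.
Starting point: (-3.3845, 0.7922), alpha = 0.1
Step 1: grad_x = 2*1*-3.3845 = -6.769, grad_y = 2*7*0.7922 = 11.0908
  x_1 = -3.3845 - 0.1*-6.769 = -2.7076
  y_1 = 0.7922 - 0.1*11.0908 = -0.3169
Step 2: grad_x = 2*1*-2.7076 = -5.4152, grad_y = 2*7*-0.3169 = -4.4363
  x_2 = -2.7076 - 0.1*-5.4152 = -2.1661
  y_2 = -0.3169 - 0.1*-4.4363 = 0.1268
Step 3: grad_x = 2*1*-2.1661 = -4.3322, grad_y = 2*7*0.1268 = 1.7745
  x_3 = -2.1661 - 0.1*-4.3322 = -1.7329
  y_3 = 0.1268 - 0.1*1.7745 = -0.0507
Step 4: grad_x = 2*1*-1.7329 = -3.4657, grad_y = 2*7*-0.0507 = -0.7098
  x_4 = -1.7329 - 0.1*-3.4657 = -1.3863
  y_4 = -0.0507 - 0.1*-0.7098 = 0.0203
Step 5: grad_x = 2*1*-1.3863 = -2.7726, grad_y = 2*7*0.0203 = 0.2839
  x_5 = -1.3863 - 0.1*-2.7726 = -1.109
  y_5 = 0.0203 - 0.1*0.2839 = -0.0081
f(-1.109, -0.0081) = 1*(-1.109)^2 + 7*(-0.0081)^2 = 1.2304


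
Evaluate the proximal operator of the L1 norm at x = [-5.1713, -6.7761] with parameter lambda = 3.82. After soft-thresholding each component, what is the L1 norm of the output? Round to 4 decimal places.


Soft-thresholding with lambda = 3.82:
prox(-5.1713) = sign(-5.1713)*max(|-5.1713| - 3.82, 0) = -1.3513
prox(-6.7761) = sign(-6.7761)*max(|-6.7761| - 3.82, 0) = -2.9561
prox(x) = [-1.3513, -2.9561]
||prox(x)||_1 = 1.3513 + 2.9561 = 4.3074


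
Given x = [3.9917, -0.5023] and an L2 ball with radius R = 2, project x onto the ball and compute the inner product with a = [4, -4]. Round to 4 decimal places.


Step 1: Compute ||x|| (intermediates to 6 decimals).
||x|| = sqrt(3.9917^2 + (-0.5023)^2) = 4.02318
Step 2: Project.
Since ||x|| > R, scale = R/||x|| = 2/4.02318 = 0.497119, proj(x) = scale * x
proj(x) = [1.98435, -0.249703]
Step 3: Dot product.
a^T * proj(x) = 4*1.98435 - 4*(-0.249703) = 8.9362


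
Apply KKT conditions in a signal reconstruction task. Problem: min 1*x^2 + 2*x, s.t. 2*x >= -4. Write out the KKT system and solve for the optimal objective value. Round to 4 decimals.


Step 1: Try lambda = 0 (constraint inactive).
Stationarity: 2*1*x + 2 = 0
x* = -2/(2*1) = -1.0
Check constraint: 2*-1.0 = -2.0 >= -4 -- satisfied.
Step 2: Compute optimal value.
f(x*) = 1*(-1.0)^2 + 2*(-1.0) = -1.0


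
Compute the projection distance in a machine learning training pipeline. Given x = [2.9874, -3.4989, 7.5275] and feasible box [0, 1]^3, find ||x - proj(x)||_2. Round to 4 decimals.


Project each component onto [0, 1].
clip(2.9874) = 1.0, clip(-3.4989) = 0.0, clip(7.5275) = 1.0
Projection = [1.0, 0.0, 1.0]
Squared diffs: [3.9498, 12.2423, 42.6083]
Distance = sqrt(58.8004) = 7.6681


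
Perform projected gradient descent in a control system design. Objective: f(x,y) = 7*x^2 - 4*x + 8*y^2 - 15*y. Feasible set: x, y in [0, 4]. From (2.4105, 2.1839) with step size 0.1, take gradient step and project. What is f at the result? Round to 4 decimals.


Step 1: Compute gradient at (2.4105, 2.1839).
grad_x = 2*7*2.4105 - 4 = 29.747
grad_y = 2*8*2.1839 - 15 = 19.9424
Step 2: Gradient step.
x_raw = 2.4105 - 0.1*29.747 = -0.5642
y_raw = 2.1839 - 0.1*19.9424 = 0.1897
Step 3: Project onto [0, 4].
x_proj = clip(-0.5642) = 0.0
y_proj = clip(0.1897) = 0.1897
Step 4: Evaluate f.
f(0.0, 0.1897) = -2.5571


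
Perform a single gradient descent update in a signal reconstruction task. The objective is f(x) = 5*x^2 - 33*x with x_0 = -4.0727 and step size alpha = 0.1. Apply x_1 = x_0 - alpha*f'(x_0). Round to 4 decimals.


We compute the gradient at x_0 and apply the update.
f'(x) = 10*x - 33
f'(-4.0727) = 10*-4.0727 - 33 = -73.727
x_1 = -4.0727 - 0.1*-73.727 = 3.3


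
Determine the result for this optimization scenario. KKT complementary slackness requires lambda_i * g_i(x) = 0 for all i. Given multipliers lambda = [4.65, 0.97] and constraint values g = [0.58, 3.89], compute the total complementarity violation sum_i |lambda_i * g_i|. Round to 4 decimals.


KKT complementary slackness check:
lambda_1 * g_1 = 4.65 * 0.58 = 2.697
lambda_2 * g_2 = 0.97 * 3.89 = 3.7733
Total violation = 2.697 + 3.7733 = 6.4703


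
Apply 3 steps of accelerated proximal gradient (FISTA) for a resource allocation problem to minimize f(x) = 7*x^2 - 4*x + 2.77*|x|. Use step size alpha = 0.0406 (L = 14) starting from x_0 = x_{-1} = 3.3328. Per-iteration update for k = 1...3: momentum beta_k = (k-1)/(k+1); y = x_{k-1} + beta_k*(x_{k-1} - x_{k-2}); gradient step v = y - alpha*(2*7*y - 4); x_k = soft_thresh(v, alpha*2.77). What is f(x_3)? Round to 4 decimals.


FISTA on f(x) = 7*x^2 - 4*x + 2.77*|x|
L = 14, alpha = 0.0406
Iteration 1: beta = 0.0, y = 3.3328 + 0.0*(3.3328 - 3.3328) = 3.3328
  grad(y) = 42.6592, v = y - alpha*grad = 1.6008
  prox(v) = soft_thresh(1.6008, 0.1125) = 1.4884
Iteration 2: beta = 0.3333, y = 1.4884 + 0.3333*(1.4884 - 3.3328) = 0.8736
  grad(y) = 8.2299, v = y - alpha*grad = 0.5394
  prox(v) = soft_thresh(0.5394, 0.1125) = 0.427
Iteration 3: beta = 0.5, y = 0.427 + 0.5*(0.427 - 1.4884) = -0.1037
  grad(y) = -5.4523, v = y - alpha*grad = 0.1176
  prox(v) = soft_thresh(0.1176, 0.1125) = 0.0052
f(x_3) = 7*0.0052^2 - 4*0.0052 + 2.77*|0.0052| = -0.0062


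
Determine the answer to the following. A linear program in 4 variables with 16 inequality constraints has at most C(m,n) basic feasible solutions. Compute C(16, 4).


Each vertex corresponds to some choice of n active constraints out of m, so the number of vertices is at most C(m, n) = m! / (n!(m-n)!).
m = 16, n = 4
Numerator: 16 * 15 * 14 * 13
Denominator: 4! = 24
C(16, 4) = 1820


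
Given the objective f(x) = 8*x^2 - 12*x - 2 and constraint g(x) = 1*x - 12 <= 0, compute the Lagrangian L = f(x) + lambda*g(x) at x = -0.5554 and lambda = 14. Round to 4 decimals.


Step 1: Evaluate f(x).
f(-0.5554) = 8*(-0.5554)^2 - 12*(-0.5554) - 2 = 7.1326
Step 2: Evaluate g(x).
g(-0.5554) = 1*-0.5554 - 12 = -12.5554
Step 3: Compute Lagrangian.
L = 7.1326 + 14*-12.5554 = -168.643


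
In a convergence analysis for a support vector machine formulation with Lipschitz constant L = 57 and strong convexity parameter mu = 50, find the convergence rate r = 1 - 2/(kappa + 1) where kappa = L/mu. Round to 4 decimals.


Step 1: Compute the condition number.
kappa = L/mu = 57/50 = 1.14
Step 2: Compute the convergence rate.
r = 1 - 2/(kappa + 1) = 1 - 2*mu/(L + mu) = (L - mu)/(L + mu) = 7/107 = 0.0654


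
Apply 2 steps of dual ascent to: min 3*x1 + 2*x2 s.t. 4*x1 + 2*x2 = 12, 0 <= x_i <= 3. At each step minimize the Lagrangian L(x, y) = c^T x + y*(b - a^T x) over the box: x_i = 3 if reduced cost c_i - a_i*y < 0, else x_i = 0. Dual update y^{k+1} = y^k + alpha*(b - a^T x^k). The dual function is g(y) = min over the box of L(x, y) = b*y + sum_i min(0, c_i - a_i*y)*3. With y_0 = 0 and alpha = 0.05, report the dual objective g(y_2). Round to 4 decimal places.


Dual ascent for LP: min 3*x1 + 2*x2, 4*x1 + 2*x2 = 12, 0 <= x_i <= 3
Step 1: y^k = 0.0, reduced costs: (3.0, 2.0)
  x^k = (0.0, 0.0), subgradient = b - a^T x = 12.0
  y^{k+1} = 0.0 + 0.05*12.0 = 0.6
Step 2: y^k = 0.6, reduced costs: (0.6, 0.8)
  x^k = (0.0, 0.0), subgradient = b - a^T x = 12.0
  y^{k+1} = 0.6 + 0.05*12.0 = 1.2
Dual objective at y_2 = 1.2: reduced costs (-1.8, -0.4), box minimizer x = (3.0, 3.0)
g(y_2) = b*y + (c1 - a1*y)*x1 + (c2 - a2*y)*x2 = 12*1.2 + (-1.8)*3.0 + (-0.4)*3.0 = 14.4 - 5.4 - 1.2 = 7.8


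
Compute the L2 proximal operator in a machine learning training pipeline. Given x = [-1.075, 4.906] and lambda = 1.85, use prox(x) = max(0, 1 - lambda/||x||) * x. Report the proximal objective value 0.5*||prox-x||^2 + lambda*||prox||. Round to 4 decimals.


Step 1: Compute ||x||.
||x|| = 5.0224
Step 2: Compute scaling factor.
scale = max(0, 1 - 1.85/5.0224) = 0.6316
Step 3: prox(x) = [-0.679, 3.0989]
||prox(x)|| = 3.1724
Step 4: Proximal objective.
0.5*||prox-x||^2 = 1.7113
lambda*||prox|| = 5.8689
Total = 7.5802


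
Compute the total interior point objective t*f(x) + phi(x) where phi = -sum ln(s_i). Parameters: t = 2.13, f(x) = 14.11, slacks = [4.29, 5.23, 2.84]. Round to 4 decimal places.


Step 1: Compute log-barrier.
ln values: [1.4563, 1.6544, 1.0438]
phi = -(1.4563 + 1.6544 + 1.0438) = -4.1545
Step 2: Compute augmented objective.
t*f(x) = 2.13*14.11 = 30.0543
Total = 30.0543 - 4.1545 = 25.8998


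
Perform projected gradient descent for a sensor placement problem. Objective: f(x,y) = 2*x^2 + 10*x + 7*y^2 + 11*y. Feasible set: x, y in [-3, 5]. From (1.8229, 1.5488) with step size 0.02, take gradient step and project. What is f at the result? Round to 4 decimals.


Step 1: Compute gradient at (1.8229, 1.5488).
grad_x = 2*2*1.8229 + 10 = 17.2916
grad_y = 2*7*1.5488 + 11 = 32.6832
Step 2: Gradient step.
x_raw = 1.8229 - 0.02*17.2916 = 1.4771
y_raw = 1.5488 - 0.02*32.6832 = 0.8951
Step 3: Project onto [-3, 5].
x_proj = clip(1.4771) = 1.4771
y_proj = clip(0.8951) = 0.8951
Step 4: Evaluate f.
f(1.4771, 0.8951) = 34.5895


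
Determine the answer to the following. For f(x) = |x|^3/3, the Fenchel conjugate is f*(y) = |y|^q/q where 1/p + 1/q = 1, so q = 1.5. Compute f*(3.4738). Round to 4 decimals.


The conjugate exponent q satisfies 1/p + 1/q = 1.
p = 3, so q = 3/(3 - 1) = 1.5
|y|^q = 3.4738^1.5 = 6.4745
f*(3.4738) = 6.4745 / 1.5 = 4.3163


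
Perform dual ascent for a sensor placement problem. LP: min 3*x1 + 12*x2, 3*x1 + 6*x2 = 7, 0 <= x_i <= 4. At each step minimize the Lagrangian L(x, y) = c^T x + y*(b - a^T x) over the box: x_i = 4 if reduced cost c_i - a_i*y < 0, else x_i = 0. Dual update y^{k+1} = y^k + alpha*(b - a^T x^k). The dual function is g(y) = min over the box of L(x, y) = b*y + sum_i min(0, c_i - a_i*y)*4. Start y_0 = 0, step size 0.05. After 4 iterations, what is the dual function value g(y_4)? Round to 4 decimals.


Dual ascent for LP: min 3*x1 + 12*x2, 3*x1 + 6*x2 = 7, 0 <= x_i <= 4
Step 1: y^k = 0.0, reduced costs: (3.0, 12.0)
  x^k = (0.0, 0.0), subgradient = b - a^T x = 7.0
  y^{k+1} = 0.0 + 0.05*7.0 = 0.35
Step 2: y^k = 0.35, reduced costs: (1.95, 9.9)
  x^k = (0.0, 0.0), subgradient = b - a^T x = 7.0
  y^{k+1} = 0.35 + 0.05*7.0 = 0.7
Step 3: y^k = 0.7, reduced costs: (0.9, 7.8)
  x^k = (0.0, 0.0), subgradient = b - a^T x = 7.0
  y^{k+1} = 0.7 + 0.05*7.0 = 1.05
Step 4: y^k = 1.05, reduced costs: (-0.15, 5.7)
  x^k = (4.0, 0.0), subgradient = b - a^T x = -5.0
  y^{k+1} = 1.05 + 0.05*-5.0 = 0.8
Dual objective at y_4 = 0.8: reduced costs (0.6, 7.2), box minimizer x = (0.0, 0.0)
g(y_4) = b*y + (c1 - a1*y)*x1 + (c2 - a2*y)*x2 = 7*0.8 + 0.6*0.0 + 7.2*0.0 = 5.6 + 0.0 + 0.0 = 5.6


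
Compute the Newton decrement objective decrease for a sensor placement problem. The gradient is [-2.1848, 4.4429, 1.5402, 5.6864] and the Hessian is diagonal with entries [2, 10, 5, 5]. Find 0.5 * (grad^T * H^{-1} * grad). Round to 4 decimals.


Step 1: H is diagonal, so H^(-1) * g = [-1.0924, 0.4443, 0.308, 1.1373].
Step 2: g^T H^(-1) g = sum_i g_i^2 / H_ii
  = (-2.1848)^2/2 + (4.4429)^2/10 + (1.5402)^2/5 + (5.6864)^2/5
  = 2.3867 + 1.9739 + 0.4744 + 6.467 = 11.3021
Step 3: Objective decrease = 0.5 * g^T H^(-1) g = 5.651


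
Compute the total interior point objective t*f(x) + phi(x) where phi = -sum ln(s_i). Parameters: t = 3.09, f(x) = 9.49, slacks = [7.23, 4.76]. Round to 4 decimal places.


Step 1: Compute log-barrier.
ln values: [1.9782, 1.5602]
phi = -(1.9782 + 1.5602) = -3.5385
Step 2: Compute augmented objective.
t*f(x) = 3.09*9.49 = 29.3241
Total = 29.3241 - 3.5385 = 25.7856


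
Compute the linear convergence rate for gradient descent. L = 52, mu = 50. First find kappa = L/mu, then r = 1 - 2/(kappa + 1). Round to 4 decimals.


Step 1: Compute the condition number.
kappa = L/mu = 52/50 = 1.04
Step 2: Compute the convergence rate.
r = 1 - 2/(kappa + 1) = 1 - 2*mu/(L + mu) = (L - mu)/(L + mu) = 2/102 = 0.0196


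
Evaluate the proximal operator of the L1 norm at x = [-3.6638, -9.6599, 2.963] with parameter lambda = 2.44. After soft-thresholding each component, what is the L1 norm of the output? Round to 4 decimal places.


Soft-thresholding with lambda = 2.44:
prox(-3.6638) = sign(-3.6638)*max(|-3.6638| - 2.44, 0) = -1.2238
prox(-9.6599) = sign(-9.6599)*max(|-9.6599| - 2.44, 0) = -7.2199
prox(2.963) = sign(2.963)*max(|2.963| - 2.44, 0) = 0.523
prox(x) = [-1.2238, -7.2199, 0.523]
||prox(x)||_1 = 1.2238 + 7.2199 + 0.523 = 8.9667


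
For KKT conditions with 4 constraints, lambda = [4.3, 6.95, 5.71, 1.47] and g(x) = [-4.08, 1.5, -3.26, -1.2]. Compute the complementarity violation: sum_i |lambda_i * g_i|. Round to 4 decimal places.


KKT complementary slackness check:
lambda_1 * g_1 = 4.3 * -4.08 = -17.544
lambda_2 * g_2 = 6.95 * 1.5 = 10.425
lambda_3 * g_3 = 5.71 * -3.26 = -18.6146
lambda_4 * g_4 = 1.47 * -1.2 = -1.764
Total violation = 17.544 + 10.425 + 18.6146 + 1.764 = 48.3476


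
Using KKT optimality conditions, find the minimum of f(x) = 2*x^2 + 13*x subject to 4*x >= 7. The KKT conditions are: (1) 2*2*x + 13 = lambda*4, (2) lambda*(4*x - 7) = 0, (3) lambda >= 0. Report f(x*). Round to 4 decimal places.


Step 1: Try lambda = 0 (constraint inactive).
x_unc = -13/(2*2) = -3.25
Check: 4*-3.25 = -13.0 < 7 -- violated!
Step 2: Constraint must be active: 4*x = 7
x* = 7/4 = 1.75
lambda = (2*2*1.75 + 13)/4 = 5.0
Step 3: Compute optimal value.
f(x*) = 2*1.75^2 + 13*1.75 = 28.875


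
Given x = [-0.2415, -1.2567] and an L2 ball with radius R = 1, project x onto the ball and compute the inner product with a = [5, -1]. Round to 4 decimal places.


Step 1: Compute ||x|| (intermediates to 6 decimals).
||x|| = sqrt((-0.2415)^2 + (-1.2567)^2) = 1.279694
Step 2: Project.
Since ||x|| > R, scale = R/||x|| = 1/1.279694 = 0.781437, proj(x) = scale * x
proj(x) = [-0.188717, -0.982032]
Step 3: Dot product.
a^T * proj(x) = 5*(-0.188717) - 1*(-0.982032) = 0.0384


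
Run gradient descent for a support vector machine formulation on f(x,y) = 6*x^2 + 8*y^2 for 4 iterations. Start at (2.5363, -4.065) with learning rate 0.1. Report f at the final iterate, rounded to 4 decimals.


Gradient descent on f(x,y) = 6*x^2 + 8*y^2.
Starting point: (2.5363, -4.065), alpha = 0.1
Step 1: grad_x = 2*6*2.5363 = 30.4356, grad_y = 2*8*-4.065 = -65.04
  x_1 = 2.5363 - 0.1*30.4356 = -0.5073
  y_1 = -4.065 - 0.1*-65.04 = 2.439
Step 2: grad_x = 2*6*-0.5073 = -6.0871, grad_y = 2*8*2.439 = 39.024
  x_2 = -0.5073 - 0.1*-6.0871 = 0.1015
  y_2 = 2.439 - 0.1*39.024 = -1.4634
Step 3: grad_x = 2*6*0.1015 = 1.2174, grad_y = 2*8*-1.4634 = -23.4144
  x_3 = 0.1015 - 0.1*1.2174 = -0.0203
  y_3 = -1.4634 - 0.1*-23.4144 = 0.878
Step 4: grad_x = 2*6*-0.0203 = -0.2435, grad_y = 2*8*0.878 = 14.0486
  x_4 = -0.0203 - 0.1*-0.2435 = 0.0041
  y_4 = 0.878 - 0.1*14.0486 = -0.5268
f(0.0041, -0.5268) = 6*0.0041^2 + 8*(-0.5268)^2 = 2.2204


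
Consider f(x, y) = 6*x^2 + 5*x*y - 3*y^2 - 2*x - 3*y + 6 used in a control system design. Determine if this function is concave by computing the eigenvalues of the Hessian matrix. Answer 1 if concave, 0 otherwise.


The Hessian of f(x,y) = 6*x^2 + 5*x*y - 3*y^2 - 2*x - 3*y + 6 is:
H = [[12, 5], [5, -6]]
Trace = 12 - 6 = 6
Determinant = 12*-6 - (5)^2 = -97
Discriminant = (6)^2 - 4*-97 = 424.0
Eigenvalues: lambda_1 = -7.2956, lambda_2 = 13.2956
The function is not concave.

0


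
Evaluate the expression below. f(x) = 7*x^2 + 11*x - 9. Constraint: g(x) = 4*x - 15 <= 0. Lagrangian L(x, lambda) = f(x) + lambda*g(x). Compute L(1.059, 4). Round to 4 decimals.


Step 1: Evaluate f(x).
f(1.059) = 7*1.059^2 + 11*1.059 - 9 = 10.4994
Step 2: Evaluate g(x).
g(1.059) = 4*1.059 - 15 = -10.764
Step 3: Compute Lagrangian.
L = 10.4994 + 4*-10.764 = -32.5566


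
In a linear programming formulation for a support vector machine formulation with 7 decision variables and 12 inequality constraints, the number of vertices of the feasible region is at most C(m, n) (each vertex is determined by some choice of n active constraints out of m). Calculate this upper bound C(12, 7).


Each vertex corresponds to some choice of n active constraints out of m, so the number of vertices is at most C(m, n) = m! / (n!(m-n)!).
m = 12, n = 7
Numerator: 12 * 11 * 10 * 9 * 8 * 7 * 6
Denominator: 7! = 5040
C(12, 7) = 792


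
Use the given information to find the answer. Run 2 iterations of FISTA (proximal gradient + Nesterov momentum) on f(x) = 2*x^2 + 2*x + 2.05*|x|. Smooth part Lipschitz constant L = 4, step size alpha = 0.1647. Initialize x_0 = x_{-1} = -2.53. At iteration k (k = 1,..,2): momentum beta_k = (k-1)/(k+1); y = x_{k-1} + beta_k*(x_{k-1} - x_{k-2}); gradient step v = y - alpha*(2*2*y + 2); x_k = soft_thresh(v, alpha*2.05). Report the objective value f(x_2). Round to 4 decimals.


FISTA on f(x) = 2*x^2 + 2*x + 2.05*|x|
L = 4, alpha = 0.1647
Iteration 1: beta = 0.0, y = -2.53 + 0.0*(-2.53 + 2.53) = -2.53
  grad(y) = -8.12, v = y - alpha*grad = -1.1926
  prox(v) = soft_thresh(-1.1926, 0.3376) = -0.855
Iteration 2: beta = 0.3333, y = -0.855 + 0.3333*(-0.855 + 2.53) = -0.2967
  grad(y) = 0.8133, v = y - alpha*grad = -0.4306
  prox(v) = soft_thresh(-0.4306, 0.3376) = -0.093
f(x_2) = 2*(-0.093)^2 + 2*(-0.093) + 2.05*|-0.093| = 0.0219


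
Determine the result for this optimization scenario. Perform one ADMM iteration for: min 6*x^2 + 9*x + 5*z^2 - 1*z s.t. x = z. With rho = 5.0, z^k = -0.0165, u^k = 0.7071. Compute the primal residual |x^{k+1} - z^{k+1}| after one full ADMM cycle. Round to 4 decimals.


ADMM iteration with rho = 5.0, z^k = -0.0165, u^k = 0.7071
Step 1: x-update.
Minimize 6*x^2 + 9*x + (5.0/2)*(x + 0.0165 + 0.7071)^2
FOC: (2*6 + 5.0)*x = -9 + 5.0*(-0.0165 - 0.7071)
x^{k+1} = -0.7422
Step 2: z-update.
Minimize 5*z^2 - 1*z + (5.0/2)*(-0.7422 - z + 0.7071)^2
FOC: (2*5 + 5.0)*z = 1 + 5.0*(-0.7422 + 0.7071)
z^{k+1} = 0.055
Step 3: u-update.
u^{k+1} = 0.7071 - 0.7422 - 0.055 = -0.0901
Step 4: Primal residual = |-0.7422 - 0.055| = 0.7972


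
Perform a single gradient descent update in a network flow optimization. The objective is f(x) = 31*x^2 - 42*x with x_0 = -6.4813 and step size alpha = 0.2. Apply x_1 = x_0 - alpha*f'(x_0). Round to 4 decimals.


We compute the gradient at x_0 and apply the update.
f'(x) = 62*x - 42
f'(-6.4813) = 62*-6.4813 - 42 = -443.8406
x_1 = -6.4813 - 0.2*-443.8406 = 82.2868


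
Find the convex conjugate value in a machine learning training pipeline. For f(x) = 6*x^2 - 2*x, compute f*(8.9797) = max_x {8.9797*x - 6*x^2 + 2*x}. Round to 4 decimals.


f*(y) = sup_x {y*x - a*x^2 - b*x} = sup_x {(y-b)*x - a*x^2}
FOC: (y - b) - 2a*x = 0 => x* = (y - b)/(2a)
x* = (8.9797 + 2)/(2*6) = 0.915
f*(8.9797) = (y-b)^2/(4a) = (8.9797 + 2)^2/(4*6)
= 120.5538/24 = 5.0231


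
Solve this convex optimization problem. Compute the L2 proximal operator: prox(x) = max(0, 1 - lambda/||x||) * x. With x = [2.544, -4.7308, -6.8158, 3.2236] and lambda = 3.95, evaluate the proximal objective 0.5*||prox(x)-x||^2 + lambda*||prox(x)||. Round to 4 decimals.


Step 1: Compute ||x||.
||x|| = 9.2574
Step 2: Compute scaling factor.
scale = max(0, 1 - 3.95/9.2574) = 0.5733
Step 3: prox(x) = [1.4585, -2.7122, -3.9076, 1.8481]
||prox(x)|| = 5.3074
Step 4: Proximal objective.
0.5*||prox-x||^2 = 7.8013
lambda*||prox|| = 20.9642
Total = 28.7654


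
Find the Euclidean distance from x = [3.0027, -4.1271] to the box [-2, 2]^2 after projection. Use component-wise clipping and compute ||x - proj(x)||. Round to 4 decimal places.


Project each component onto [-2, 2].
clip(3.0027) = 2.0, clip(-4.1271) = -2.0
Projection = [2.0, -2.0]
Squared diffs: [1.0054, 4.5246]
Distance = sqrt(5.53) = 2.3516


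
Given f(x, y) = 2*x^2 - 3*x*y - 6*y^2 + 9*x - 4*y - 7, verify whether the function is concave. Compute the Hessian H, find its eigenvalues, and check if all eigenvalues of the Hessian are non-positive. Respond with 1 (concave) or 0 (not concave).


The Hessian of f(x,y) = 2*x^2 - 3*x*y - 6*y^2 + 9*x - 4*y - 7 is:
H = [[4, -3], [-3, -12]]
Trace = 4 - 12 = -8
Determinant = 4*-12 - (-3)^2 = -57
Discriminant = (-8)^2 - 4*-57 = 292.0
Eigenvalues: lambda_1 = -12.544, lambda_2 = 4.544
The function is not concave.

0


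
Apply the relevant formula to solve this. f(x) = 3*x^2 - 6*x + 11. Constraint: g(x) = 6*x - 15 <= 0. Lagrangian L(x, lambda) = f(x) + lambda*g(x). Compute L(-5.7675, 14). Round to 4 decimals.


Step 1: Evaluate f(x).
f(-5.7675) = 3*(-5.7675)^2 - 6*(-5.7675) + 11 = 145.3972
Step 2: Evaluate g(x).
g(-5.7675) = 6*-5.7675 - 15 = -49.605
Step 3: Compute Lagrangian.
L = 145.3972 + 14*-49.605 = -549.0728


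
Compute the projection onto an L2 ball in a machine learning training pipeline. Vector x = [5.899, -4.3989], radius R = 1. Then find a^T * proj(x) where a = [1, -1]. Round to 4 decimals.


Step 1: Compute ||x|| (intermediates to 6 decimals).
||x|| = sqrt(5.899^2 + (-4.3989)^2) = 7.358568
Step 2: Project.
Since ||x|| > R, scale = R/||x|| = 1/7.358568 = 0.135896, proj(x) = scale * x
proj(x) = [0.801651, -0.597793]
Step 3: Dot product.
a^T * proj(x) = 1*0.801651 - 1*(-0.597793) = 1.3994


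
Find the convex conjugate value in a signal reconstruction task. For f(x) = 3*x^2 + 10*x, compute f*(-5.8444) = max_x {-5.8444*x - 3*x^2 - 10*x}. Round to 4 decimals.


f*(y) = sup_x {y*x - a*x^2 - b*x} = sup_x {(y-b)*x - a*x^2}
FOC: (y - b) - 2a*x = 0 => x* = (y - b)/(2a)
x* = (-5.8444 - 10)/(2*3) = -2.6407
f*(-5.8444) = (y-b)^2/(4a) = (-5.8444 - 10)^2/(4*3)
= 251.045/12 = 20.9204


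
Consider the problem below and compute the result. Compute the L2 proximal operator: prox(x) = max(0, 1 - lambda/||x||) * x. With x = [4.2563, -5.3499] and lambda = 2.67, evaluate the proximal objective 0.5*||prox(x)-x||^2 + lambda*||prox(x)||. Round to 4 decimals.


Step 1: Compute ||x||.
||x|| = 6.8365
Step 2: Compute scaling factor.
scale = max(0, 1 - 2.67/6.8365) = 0.6094
Step 3: prox(x) = [2.594, -3.2605]
||prox(x)|| = 4.1665
Step 4: Proximal objective.
0.5*||prox-x||^2 = 3.5645
lambda*||prox|| = 11.1246
Total = 14.689


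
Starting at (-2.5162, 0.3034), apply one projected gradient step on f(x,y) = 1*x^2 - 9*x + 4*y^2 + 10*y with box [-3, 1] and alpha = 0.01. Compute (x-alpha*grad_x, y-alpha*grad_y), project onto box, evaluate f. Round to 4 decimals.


Step 1: Compute gradient at (-2.5162, 0.3034).
grad_x = 2*1*-2.5162 - 9 = -14.0324
grad_y = 2*4*0.3034 + 10 = 12.4272
Step 2: Gradient step.
x_raw = -2.5162 - 0.01*-14.0324 = -2.3759
y_raw = 0.3034 - 0.01*12.4272 = 0.1791
Step 3: Project onto [-3, 1].
x_proj = clip(-2.3759) = -2.3759
y_proj = clip(0.1791) = 0.1791
Step 4: Evaluate f.
f(-2.3759, 0.1791) = 28.9473


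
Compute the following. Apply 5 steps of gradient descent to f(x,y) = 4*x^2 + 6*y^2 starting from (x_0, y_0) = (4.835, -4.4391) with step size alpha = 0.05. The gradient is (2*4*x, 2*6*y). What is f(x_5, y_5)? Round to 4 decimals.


Gradient descent on f(x,y) = 4*x^2 + 6*y^2.
Starting point: (4.835, -4.4391), alpha = 0.05
Step 1: grad_x = 2*4*4.835 = 38.68, grad_y = 2*6*-4.4391 = -53.2692
  x_1 = 4.835 - 0.05*38.68 = 2.901
  y_1 = -4.4391 - 0.05*-53.2692 = -1.7756
Step 2: grad_x = 2*4*2.901 = 23.208, grad_y = 2*6*-1.7756 = -21.3077
  x_2 = 2.901 - 0.05*23.208 = 1.7406
  y_2 = -1.7756 - 0.05*-21.3077 = -0.7103
Step 3: grad_x = 2*4*1.7406 = 13.9248, grad_y = 2*6*-0.7103 = -8.5231
  x_3 = 1.7406 - 0.05*13.9248 = 1.0444
  y_3 = -0.7103 - 0.05*-8.5231 = -0.2841
Step 4: grad_x = 2*4*1.0444 = 8.3549, grad_y = 2*6*-0.2841 = -3.4092
  x_4 = 1.0444 - 0.05*8.3549 = 0.6266
  y_4 = -0.2841 - 0.05*-3.4092 = -0.1136
Step 5: grad_x = 2*4*0.6266 = 5.0129, grad_y = 2*6*-0.1136 = -1.3637
  x_5 = 0.6266 - 0.05*5.0129 = 0.376
  y_5 = -0.1136 - 0.05*-1.3637 = -0.0455
f(0.376, -0.0455) = 4*0.376^2 + 6*(-0.0455)^2 = 0.5778


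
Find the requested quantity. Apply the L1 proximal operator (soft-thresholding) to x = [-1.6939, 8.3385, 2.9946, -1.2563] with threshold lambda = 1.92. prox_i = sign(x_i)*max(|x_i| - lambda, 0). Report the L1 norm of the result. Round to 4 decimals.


Soft-thresholding with lambda = 1.92:
prox(-1.6939) = sign(-1.6939)*max(|-1.6939| - 1.92, 0) = 0.0
prox(8.3385) = sign(8.3385)*max(|8.3385| - 1.92, 0) = 6.4185
prox(2.9946) = sign(2.9946)*max(|2.9946| - 1.92, 0) = 1.0746
prox(-1.2563) = sign(-1.2563)*max(|-1.2563| - 1.92, 0) = 0.0
prox(x) = [0.0, 6.4185, 1.0746, 0.0]
||prox(x)||_1 = 0.0 + 6.4185 + 1.0746 + 0.0 = 7.4931


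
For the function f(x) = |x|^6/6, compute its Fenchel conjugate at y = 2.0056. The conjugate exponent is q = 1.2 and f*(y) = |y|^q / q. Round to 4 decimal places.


The conjugate exponent q satisfies 1/p + 1/q = 1.
p = 6, so q = 6/(6 - 1) = 1.2
|y|^q = 2.0056^1.2 = 2.3051
f*(2.0056) = 2.3051 / 1.2 = 1.9209


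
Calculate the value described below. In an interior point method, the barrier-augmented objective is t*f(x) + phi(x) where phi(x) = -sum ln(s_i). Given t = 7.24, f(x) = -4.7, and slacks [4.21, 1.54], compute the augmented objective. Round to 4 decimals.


Step 1: Compute log-barrier.
ln values: [1.4375, 0.4318]
phi = -(1.4375 + 0.4318) = -1.8692
Step 2: Compute augmented objective.
t*f(x) = 7.24*-4.7 = -34.028
Total = -34.028 - 1.8692 = -35.8972


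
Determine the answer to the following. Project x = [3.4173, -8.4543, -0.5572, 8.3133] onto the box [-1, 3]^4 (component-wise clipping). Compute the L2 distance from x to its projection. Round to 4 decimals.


Project each component onto [-1, 3].
clip(3.4173) = 3.0, clip(-8.4543) = -1.0, clip(-0.5572) = -0.5572, clip(8.3133) = 3.0
Projection = [3.0, -1.0, -0.5572, 3.0]
Squared diffs: [0.1741, 55.5666, 0.0, 28.2312]
Distance = sqrt(83.9719) = 9.1636


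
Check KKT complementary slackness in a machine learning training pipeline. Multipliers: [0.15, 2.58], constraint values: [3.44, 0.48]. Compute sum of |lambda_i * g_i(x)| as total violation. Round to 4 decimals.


KKT complementary slackness check:
lambda_1 * g_1 = 0.15 * 3.44 = 0.516
lambda_2 * g_2 = 2.58 * 0.48 = 1.2384
Total violation = 0.516 + 1.2384 = 1.7544


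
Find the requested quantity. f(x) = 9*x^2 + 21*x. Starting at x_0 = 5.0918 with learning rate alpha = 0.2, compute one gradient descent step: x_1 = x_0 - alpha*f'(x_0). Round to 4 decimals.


We compute the gradient at x_0 and apply the update.
f'(x) = 18*x + 21
f'(5.0918) = 18*5.0918 + 21 = 112.6524
x_1 = 5.0918 - 0.2*112.6524 = -17.4387


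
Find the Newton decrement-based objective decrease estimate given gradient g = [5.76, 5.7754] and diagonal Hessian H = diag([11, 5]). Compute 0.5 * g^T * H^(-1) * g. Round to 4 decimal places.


Step 1: H is diagonal, so H^(-1) * g = [0.5236, 1.1551].
Step 2: g^T H^(-1) g = sum_i g_i^2 / H_ii
  = (5.76)^2/11 + (5.7754)^2/5
  = 3.0161 + 6.671 = 9.6872
Step 3: Objective decrease = 0.5 * g^T H^(-1) g = 4.8436


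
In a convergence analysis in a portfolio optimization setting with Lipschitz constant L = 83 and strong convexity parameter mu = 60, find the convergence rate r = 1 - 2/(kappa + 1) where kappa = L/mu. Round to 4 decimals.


Step 1: Compute the condition number.
kappa = L/mu = 83/60 = 1.3833
Step 2: Compute the convergence rate.
r = 1 - 2/(kappa + 1) = 1 - 2*mu/(L + mu) = (L - mu)/(L + mu) = 23/143 = 0.1608


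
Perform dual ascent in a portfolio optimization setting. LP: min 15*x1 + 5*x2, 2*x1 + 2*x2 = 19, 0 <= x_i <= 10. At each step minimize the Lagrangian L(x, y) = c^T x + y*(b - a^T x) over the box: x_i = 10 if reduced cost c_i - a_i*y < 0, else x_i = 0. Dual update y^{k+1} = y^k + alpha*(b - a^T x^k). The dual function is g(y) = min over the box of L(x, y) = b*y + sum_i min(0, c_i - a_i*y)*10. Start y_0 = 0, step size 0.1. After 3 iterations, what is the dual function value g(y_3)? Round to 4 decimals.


Dual ascent for LP: min 15*x1 + 5*x2, 2*x1 + 2*x2 = 19, 0 <= x_i <= 10
Step 1: y^k = 0.0, reduced costs: (15.0, 5.0)
  x^k = (0.0, 0.0), subgradient = b - a^T x = 19.0
  y^{k+1} = 0.0 + 0.1*19.0 = 1.9
Step 2: y^k = 1.9, reduced costs: (11.2, 1.2)
  x^k = (0.0, 0.0), subgradient = b - a^T x = 19.0
  y^{k+1} = 1.9 + 0.1*19.0 = 3.8
Step 3: y^k = 3.8, reduced costs: (7.4, -2.6)
  x^k = (0.0, 10.0), subgradient = b - a^T x = -1.0
  y^{k+1} = 3.8 + 0.1*-1.0 = 3.7
Dual objective at y_3 = 3.7: reduced costs (7.6, -2.4), box minimizer x = (0.0, 10.0)
g(y_3) = b*y + (c1 - a1*y)*x1 + (c2 - a2*y)*x2 = 19*3.7 + 7.6*0.0 + (-2.4)*10.0 = 70.3 + 0.0 - 24.0 = 46.3


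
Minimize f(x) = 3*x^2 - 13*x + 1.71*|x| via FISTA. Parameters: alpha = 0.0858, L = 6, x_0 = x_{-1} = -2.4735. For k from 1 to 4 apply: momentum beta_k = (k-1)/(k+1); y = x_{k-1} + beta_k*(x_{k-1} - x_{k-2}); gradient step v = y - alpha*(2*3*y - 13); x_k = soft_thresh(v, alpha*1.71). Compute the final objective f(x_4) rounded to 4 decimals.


FISTA on f(x) = 3*x^2 - 13*x + 1.71*|x|
L = 6, alpha = 0.0858
Iteration 1: beta = 0.0, y = -2.4735 + 0.0*(-2.4735 + 2.4735) = -2.4735
  grad(y) = -27.841, v = y - alpha*grad = -0.0847
  prox(v) = soft_thresh(-0.0847, 0.1467) = 0.0
Iteration 2: beta = 0.3333, y = 0.0 + 0.3333*(0.0 + 2.4735) = 0.8245
  grad(y) = -8.053, v = y - alpha*grad = 1.5154
  prox(v) = soft_thresh(1.5154, 0.1467) = 1.3687
Iteration 3: beta = 0.5, y = 1.3687 + 0.5*(1.3687 - 0.0) = 2.0531
  grad(y) = -0.6814, v = y - alpha*grad = 2.1116
  prox(v) = soft_thresh(2.1116, 0.1467) = 1.9648
Iteration 4: beta = 0.6, y = 1.9648 + 0.6*(1.9648 - 1.3687) = 2.3225
  grad(y) = 0.9351, v = y - alpha*grad = 2.2423
  prox(v) = soft_thresh(2.2423, 0.1467) = 2.0956
f(x_4) = 3*2.0956^2 - 13*2.0956 + 1.71*|2.0956| = -10.4848


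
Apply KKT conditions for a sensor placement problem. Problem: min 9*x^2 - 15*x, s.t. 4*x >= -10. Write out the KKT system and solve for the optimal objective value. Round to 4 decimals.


Step 1: Try lambda = 0 (constraint inactive).
Stationarity: 2*9*x - 15 = 0
x* = 15/(2*9) = 5/6 = 0.8333 (rounded; the exact value 5/6 is used below)
Check constraint: 4*0.8333 = 3.3332 >= -10 -- satisfied.
Step 2: Compute optimal value.
f(x*) = 9*(5/6)^2 - 15*(5/6) = -6.25


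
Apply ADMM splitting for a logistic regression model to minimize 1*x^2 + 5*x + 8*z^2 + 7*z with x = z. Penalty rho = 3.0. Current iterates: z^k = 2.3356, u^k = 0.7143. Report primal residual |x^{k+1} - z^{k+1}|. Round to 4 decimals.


ADMM iteration with rho = 3.0, z^k = 2.3356, u^k = 0.7143
Step 1: x-update.
Minimize 1*x^2 + 5*x + (3.0/2)*(x - 2.3356 + 0.7143)^2
FOC: (2*1 + 3.0)*x = -5 + 3.0*(2.3356 - 0.7143)
x^{k+1} = -0.0272
Step 2: z-update.
Minimize 8*z^2 + 7*z + (3.0/2)*(-0.0272 - z + 0.7143)^2
FOC: (2*8 + 3.0)*z = -7 + 3.0*(-0.0272 + 0.7143)
z^{k+1} = -0.2599
Step 3: u-update.
u^{k+1} = 0.7143 - 0.0272 + 0.2599 = 0.947
Step 4: Primal residual = |-0.0272 + 0.2599| = 0.2327


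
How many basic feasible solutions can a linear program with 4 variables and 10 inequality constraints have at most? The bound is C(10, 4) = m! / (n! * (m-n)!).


Each vertex corresponds to some choice of n active constraints out of m, so the number of vertices is at most C(m, n) = m! / (n!(m-n)!).
m = 10, n = 4
Numerator: 10 * 9 * 8 * 7
Denominator: 4! = 24
C(10, 4) = 210


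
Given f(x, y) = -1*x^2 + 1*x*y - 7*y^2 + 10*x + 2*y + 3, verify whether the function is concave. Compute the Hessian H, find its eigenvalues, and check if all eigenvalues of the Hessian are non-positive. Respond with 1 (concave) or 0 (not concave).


The Hessian of f(x,y) = -1*x^2 + 1*x*y - 7*y^2 + 10*x + 2*y + 3 is:
H = [[-2, 1], [1, -14]]
Trace = -2 - 14 = -16
Determinant = -2*-14 - (1)^2 = 27
Discriminant = (-16)^2 - 4*27 = 148.0
Eigenvalues: lambda_1 = -14.0828, lambda_2 = -1.9172
The function is concave.

1


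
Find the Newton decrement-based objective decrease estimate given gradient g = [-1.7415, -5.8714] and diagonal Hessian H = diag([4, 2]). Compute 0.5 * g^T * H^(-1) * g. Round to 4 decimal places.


Step 1: H is diagonal, so H^(-1) * g = [-0.4354, -2.9357].
Step 2: g^T H^(-1) g = sum_i g_i^2 / H_ii
  = (-1.7415)^2/4 + (-5.8714)^2/2
  = 0.7582 + 17.2367 = 17.9949
Step 3: Objective decrease = 0.5 * g^T H^(-1) g = 8.9974


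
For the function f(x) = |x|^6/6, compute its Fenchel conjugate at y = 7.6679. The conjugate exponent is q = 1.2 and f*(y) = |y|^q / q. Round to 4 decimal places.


The conjugate exponent q satisfies 1/p + 1/q = 1.
p = 6, so q = 6/(6 - 1) = 1.2
|y|^q = 7.6679^1.2 = 11.5242
f*(7.6679) = 11.5242 / 1.2 = 9.6035


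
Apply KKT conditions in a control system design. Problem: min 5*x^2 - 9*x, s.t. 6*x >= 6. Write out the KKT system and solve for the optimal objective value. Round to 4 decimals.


Step 1: Try lambda = 0 (constraint inactive).
x_unc = 9/(2*5) = 0.9
Check: 6*0.9 = 5.4 < 6 -- violated!
Step 2: Constraint must be active: 6*x = 6
x* = 6/6 = 1.0
lambda = (2*5*1.0 - 9)/6 = 0.1667
Step 3: Compute optimal value.
f(x*) = 5*1.0^2 - 9*1.0 = -4.0


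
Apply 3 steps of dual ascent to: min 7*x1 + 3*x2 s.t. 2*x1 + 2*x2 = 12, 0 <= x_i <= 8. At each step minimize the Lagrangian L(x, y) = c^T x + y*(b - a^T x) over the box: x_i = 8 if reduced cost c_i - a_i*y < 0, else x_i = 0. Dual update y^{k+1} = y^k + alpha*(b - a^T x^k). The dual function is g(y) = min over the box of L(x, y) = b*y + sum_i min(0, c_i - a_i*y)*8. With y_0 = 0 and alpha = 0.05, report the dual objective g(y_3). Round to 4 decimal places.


Dual ascent for LP: min 7*x1 + 3*x2, 2*x1 + 2*x2 = 12, 0 <= x_i <= 8
Step 1: y^k = 0.0, reduced costs: (7.0, 3.0)
  x^k = (0.0, 0.0), subgradient = b - a^T x = 12.0
  y^{k+1} = 0.0 + 0.05*12.0 = 0.6
Step 2: y^k = 0.6, reduced costs: (5.8, 1.8)
  x^k = (0.0, 0.0), subgradient = b - a^T x = 12.0
  y^{k+1} = 0.6 + 0.05*12.0 = 1.2
Step 3: y^k = 1.2, reduced costs: (4.6, 0.6)
  x^k = (0.0, 0.0), subgradient = b - a^T x = 12.0
  y^{k+1} = 1.2 + 0.05*12.0 = 1.8
Dual objective at y_3 = 1.8: reduced costs (3.4, -0.6), box minimizer x = (0.0, 8.0)
g(y_3) = b*y + (c1 - a1*y)*x1 + (c2 - a2*y)*x2 = 12*1.8 + 3.4*0.0 + (-0.6)*8.0 = 21.6 + 0.0 - 4.8 = 16.8
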